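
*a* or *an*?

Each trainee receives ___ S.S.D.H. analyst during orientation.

The indefinite article is chosen by the initial *sound* of the following word, not its spelling.
The initialism *S.S.D.H.* is read letter by letter; the first letter, S, is pronounced /ɛs/, which begins with a vowel sound.
So the article is *an*: Each trainee receives an S.S.D.H. analyst during orientation.

an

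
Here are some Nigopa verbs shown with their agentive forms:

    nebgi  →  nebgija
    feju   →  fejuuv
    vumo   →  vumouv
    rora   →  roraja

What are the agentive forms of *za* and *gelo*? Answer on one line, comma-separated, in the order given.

Looking at the last vowel of each stem: -uv when the last vowel of the stem is a rounded vowel (*feju*, *vumo*); -ja when the last vowel of the stem is an unrounded vowel (*nebgi*, *rora*).
*za* — last vowel /a/ (an unrounded vowel) → -ja → *zaja*.
*gelo*: last vowel = /o/, a rounded vowel → -uv → *gelouv*.

zaja, gelouv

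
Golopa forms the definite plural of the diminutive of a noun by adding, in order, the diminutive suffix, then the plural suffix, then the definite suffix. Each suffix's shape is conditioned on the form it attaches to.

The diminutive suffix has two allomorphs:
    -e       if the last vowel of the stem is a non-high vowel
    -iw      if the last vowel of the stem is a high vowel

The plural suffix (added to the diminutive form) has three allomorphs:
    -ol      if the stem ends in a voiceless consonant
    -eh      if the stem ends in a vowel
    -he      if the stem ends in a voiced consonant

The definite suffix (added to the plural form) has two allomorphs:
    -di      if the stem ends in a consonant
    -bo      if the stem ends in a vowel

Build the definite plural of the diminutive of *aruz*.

aruziwhebo

The last vowel of *aruz* is /u/, which is a high vowel, so the diminutive suffix is -iw, giving *aruziw*.
The final sound of the diminutive form *aruziw* is /w/, which is a voiced consonant, so the plural suffix is -he, giving *aruziwhe*.
The plural form *aruziwhe* — final sound /e/ (a vowel) → -bo → *aruziwhebo*.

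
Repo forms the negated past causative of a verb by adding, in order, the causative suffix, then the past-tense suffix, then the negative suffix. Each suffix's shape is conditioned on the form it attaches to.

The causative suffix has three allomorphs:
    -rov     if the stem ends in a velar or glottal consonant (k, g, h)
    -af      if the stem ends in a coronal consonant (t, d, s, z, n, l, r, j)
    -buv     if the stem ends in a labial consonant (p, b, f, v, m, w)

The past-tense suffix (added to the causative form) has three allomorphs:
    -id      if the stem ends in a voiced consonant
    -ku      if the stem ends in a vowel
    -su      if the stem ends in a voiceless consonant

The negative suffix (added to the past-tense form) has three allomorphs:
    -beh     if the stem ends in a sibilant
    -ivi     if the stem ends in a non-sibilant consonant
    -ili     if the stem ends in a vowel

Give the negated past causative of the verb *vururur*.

vurururafsuili

*vururur*: final consonant = /r/, coronal → -af → *vurururaf*.
Since the final sound of the causative form *vurururaf* is /f/ (a voiceless consonant), it takes -su, giving *vurururafsu*.
The past-tense form *vurururafsu*: final sound = /u/, a vowel → -ili → *vurururafsuili*.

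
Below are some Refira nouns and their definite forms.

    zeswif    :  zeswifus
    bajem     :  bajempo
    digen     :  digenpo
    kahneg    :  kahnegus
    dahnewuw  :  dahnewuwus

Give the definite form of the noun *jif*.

The alternation tracks the final consonant of the stem — -po when the stem ends in a nasal (*bajem*, *digen*); -us when the stem ends in a non-nasal consonant (*zeswif*, *kahneg*, *dahnewuw*).
Since the final consonant of *jif* is /f/ (non-nasal), it takes -us, giving *jifus*.

jifus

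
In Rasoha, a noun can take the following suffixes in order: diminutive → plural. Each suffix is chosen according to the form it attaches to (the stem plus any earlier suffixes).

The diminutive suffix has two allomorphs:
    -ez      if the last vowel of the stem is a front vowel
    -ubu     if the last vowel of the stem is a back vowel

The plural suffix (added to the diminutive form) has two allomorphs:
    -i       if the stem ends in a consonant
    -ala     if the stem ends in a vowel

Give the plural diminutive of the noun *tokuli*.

tokuliezi

Since the last vowel of *tokuli* is /i/ (a front vowel), it takes -ez, giving *tokuliez*.
The diminutive form *tokuliez* — final sound /z/ (a consonant) → -i → *tokuliezi*.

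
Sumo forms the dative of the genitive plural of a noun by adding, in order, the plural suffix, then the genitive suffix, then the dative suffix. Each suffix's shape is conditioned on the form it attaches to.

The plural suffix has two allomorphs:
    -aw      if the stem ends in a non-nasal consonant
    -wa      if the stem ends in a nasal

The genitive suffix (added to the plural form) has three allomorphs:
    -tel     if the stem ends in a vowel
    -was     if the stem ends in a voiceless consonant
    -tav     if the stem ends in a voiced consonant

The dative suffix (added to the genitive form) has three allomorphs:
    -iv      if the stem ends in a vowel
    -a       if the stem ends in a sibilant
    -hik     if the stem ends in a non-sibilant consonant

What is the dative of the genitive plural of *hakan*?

hakanwatelhik

Since the final consonant of *hakan* is /n/ (a nasal), it takes -wa, giving *hakanwa*.
The plural form *hakanwa*: final sound = /a/, a vowel → -tel → *hakanwatel*.
The genitive form *hakanwatel*: final sound = /l/, a non-sibilant consonant → -hik → *hakanwatelhik*.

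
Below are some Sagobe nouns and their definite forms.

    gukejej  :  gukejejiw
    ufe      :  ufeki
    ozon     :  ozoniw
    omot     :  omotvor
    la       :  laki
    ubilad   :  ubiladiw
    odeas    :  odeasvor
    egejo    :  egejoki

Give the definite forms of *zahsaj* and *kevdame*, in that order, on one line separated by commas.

The suffix is conditioned by the final sound: -vor when the stem ends in a voiceless consonant (*omot*, *odeas*); -iw when the stem ends in a voiced consonant (*gukejej*, *ozon*, *ubilad*); -ki when the stem ends in a vowel (*ufe*, *la*, *egejo*).
*zahsaj* — final sound /j/ (a voiced consonant) → -iw → *zahsajiw*.
Since the final sound of *kevdame* is /e/ (a vowel), it takes -ki, giving *kevdameki*.

zahsajiw, kevdameki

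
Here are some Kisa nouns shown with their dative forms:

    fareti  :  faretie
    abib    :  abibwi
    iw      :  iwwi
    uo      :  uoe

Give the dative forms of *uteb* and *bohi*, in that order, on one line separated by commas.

utebwi, bohie

The pattern is consonant vs. vowel: -wi when the stem ends in a consonant (*abib*, *iw*); -e when the stem ends in a vowel (*fareti*, *uo*).
The final sound of *uteb* is /b/, which is a consonant, so the suffix is -wi, giving *utebwi*.
*bohi*: final sound = /i/, a vowel → -e → *bohie*.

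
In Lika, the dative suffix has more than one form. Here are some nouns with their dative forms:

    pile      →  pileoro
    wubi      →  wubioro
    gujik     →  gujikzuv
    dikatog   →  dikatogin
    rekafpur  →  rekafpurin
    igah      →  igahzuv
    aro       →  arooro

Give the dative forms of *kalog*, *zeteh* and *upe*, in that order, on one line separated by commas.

kalogin, zetehzuv, upeoro

Looking at the final sound of each stem: -zuv when the stem ends in a voiceless consonant (*gujik*, *igah*); -in when the stem ends in a voiced consonant (*dikatog*, *rekafpur*); -oro when the stem ends in a vowel (*pile*, *wubi*, *aro*).
*kalog* — final sound /g/ (a voiced consonant) → -in → *kalogin*.
The final sound of *zeteh* is /h/, which is a voiceless consonant, so the suffix is -zuv, giving *zetehzuv*.
*upe* — final sound /e/ (a vowel) → -oro → *upeoro*.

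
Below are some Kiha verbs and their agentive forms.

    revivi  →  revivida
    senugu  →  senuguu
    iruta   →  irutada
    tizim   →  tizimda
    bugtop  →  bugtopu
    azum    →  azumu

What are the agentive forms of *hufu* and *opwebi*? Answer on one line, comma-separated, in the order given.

The pattern is rounding harmony: -u when the last vowel of the stem is a rounded vowel (*senugu*, *bugtop*, *azum*); -da when the last vowel of the stem is an unrounded vowel (*revivi*, *iruta*, *tizim*).
*hufu*: last vowel = /u/, a rounded vowel → -u → *hufuu*.
Since the last vowel of *opwebi* is /i/ (an unrounded vowel), it takes -da, giving *opwebida*.

hufuu, opwebida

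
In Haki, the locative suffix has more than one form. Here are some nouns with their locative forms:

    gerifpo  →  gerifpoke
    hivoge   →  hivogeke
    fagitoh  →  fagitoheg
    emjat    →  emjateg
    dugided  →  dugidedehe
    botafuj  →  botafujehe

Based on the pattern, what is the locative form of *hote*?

The alternation tracks the final sound of the stem — -eg when the stem ends in a voiceless consonant (*fagitoh*, *emjat*); -ehe when the stem ends in a voiced consonant (*dugided*, *botafuj*); -ke when the stem ends in a vowel (*gerifpo*, *hivoge*).
*hote* — final sound /e/ (a vowel) → -ke → *hoteke*.

hoteke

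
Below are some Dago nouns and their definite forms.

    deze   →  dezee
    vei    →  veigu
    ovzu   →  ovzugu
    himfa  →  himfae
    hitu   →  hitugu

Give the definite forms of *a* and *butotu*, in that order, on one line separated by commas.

Looking at the last vowel of each stem: -gu when the last vowel of the stem is a high vowel (*vei*, *ovzu*, *hitu*); -e when the last vowel of the stem is a non-high vowel (*deze*, *himfa*).
*a*: last vowel = /a/, a non-high vowel → -e → *ae*.
Since the last vowel of *butotu* is /u/ (a high vowel), it takes -gu, giving *butotugu*.

ae, butotugu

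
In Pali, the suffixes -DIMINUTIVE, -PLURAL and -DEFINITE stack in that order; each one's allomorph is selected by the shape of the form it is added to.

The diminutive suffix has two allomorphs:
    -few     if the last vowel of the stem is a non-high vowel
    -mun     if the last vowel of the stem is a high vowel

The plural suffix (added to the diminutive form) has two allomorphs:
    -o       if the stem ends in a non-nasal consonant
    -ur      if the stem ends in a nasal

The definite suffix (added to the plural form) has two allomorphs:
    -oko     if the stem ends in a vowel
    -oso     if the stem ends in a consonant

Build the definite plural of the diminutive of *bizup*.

bizupmunuroso

*bizup*: last vowel = /u/, a high vowel → -mun → *bizupmun*.
The diminutive form *bizupmun* — final consonant /n/ (a nasal) → -ur → *bizupmunur*.
The final sound of the plural form *bizupmunur* is /r/, which is a consonant, so the definite suffix is -oso, giving *bizupmunuroso*.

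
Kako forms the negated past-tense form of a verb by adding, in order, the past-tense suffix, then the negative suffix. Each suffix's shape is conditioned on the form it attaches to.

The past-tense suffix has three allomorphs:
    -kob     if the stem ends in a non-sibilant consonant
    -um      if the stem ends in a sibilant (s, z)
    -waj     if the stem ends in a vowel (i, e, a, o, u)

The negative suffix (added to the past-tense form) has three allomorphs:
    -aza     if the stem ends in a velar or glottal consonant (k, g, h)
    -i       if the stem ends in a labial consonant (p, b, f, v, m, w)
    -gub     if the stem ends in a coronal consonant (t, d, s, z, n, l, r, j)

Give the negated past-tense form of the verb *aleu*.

Since the final sound of *aleu* is /u/ (a vowel), it takes -waj, giving *aleuwaj*.
The final consonant of the past-tense form *aleuwaj* is /j/, which is coronal, so the negative suffix is -gub, giving *aleuwajgub*.

aleuwajgub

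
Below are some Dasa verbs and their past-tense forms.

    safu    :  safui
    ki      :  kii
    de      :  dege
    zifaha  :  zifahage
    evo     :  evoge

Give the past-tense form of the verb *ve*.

The pattern is height harmony: -i when the last vowel of the stem is a high vowel (*safu*, *ki*); -ge when the last vowel of the stem is a non-high vowel (*de*, *zifaha*, *evo*).
Since the last vowel of *ve* is /e/ (a non-high vowel), it takes -ge, giving *vege*.

vege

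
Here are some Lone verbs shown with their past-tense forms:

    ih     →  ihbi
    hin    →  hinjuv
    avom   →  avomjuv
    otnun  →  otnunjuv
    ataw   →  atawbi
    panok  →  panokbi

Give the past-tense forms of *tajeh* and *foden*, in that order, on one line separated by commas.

Looking at the final consonant of each stem: -juv when the stem ends in a nasal (*hin*, *avom*, *otnun*); -bi when the stem ends in a non-nasal consonant (*ih*, *ataw*, *panok*).
Since the final consonant of *tajeh* is /h/ (non-nasal), it takes -bi, giving *tajehbi*.
Since the final consonant of *foden* is /n/ (a nasal), it takes -juv, giving *fodenjuv*.

tajehbi, fodenjuv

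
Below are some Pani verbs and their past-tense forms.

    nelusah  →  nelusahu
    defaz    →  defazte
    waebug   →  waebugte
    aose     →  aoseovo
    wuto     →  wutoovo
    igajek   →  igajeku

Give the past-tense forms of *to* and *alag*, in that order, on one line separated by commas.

toovo, alagte

The alternation tracks the final sound of the stem — -u when the stem ends in a voiceless consonant (*nelusah*, *igajek*); -te when the stem ends in a voiced consonant (*defaz*, *waebug*); -ovo when the stem ends in a vowel (*aose*, *wuto*).
Since the final sound of *to* is /o/ (a vowel), it takes -ovo, giving *toovo*.
*alag* — final sound /g/ (a voiced consonant) → -te → *alagte*.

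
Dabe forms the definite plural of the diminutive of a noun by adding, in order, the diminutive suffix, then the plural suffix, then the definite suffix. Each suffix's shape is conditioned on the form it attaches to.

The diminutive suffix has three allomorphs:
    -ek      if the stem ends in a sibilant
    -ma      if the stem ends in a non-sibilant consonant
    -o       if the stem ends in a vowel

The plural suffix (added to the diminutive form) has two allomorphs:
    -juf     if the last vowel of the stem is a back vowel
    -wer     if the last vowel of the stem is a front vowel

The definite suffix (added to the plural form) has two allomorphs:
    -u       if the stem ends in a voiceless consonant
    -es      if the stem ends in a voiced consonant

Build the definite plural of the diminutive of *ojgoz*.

Since the final sound of *ojgoz* is /z/ (a sibilant), it takes -ek, giving *ojgozek*.
The last vowel of the diminutive form *ojgozek* is /e/, which is a front vowel, so the plural suffix is -wer, giving *ojgozekwer*.
The plural form *ojgozekwer*: final consonant = /r/, voiced → -es → *ojgozekweres*.

ojgozekweres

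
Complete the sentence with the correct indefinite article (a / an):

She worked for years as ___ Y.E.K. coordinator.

The indefinite article is chosen by the initial *sound* of the following word, not its spelling.
The initialism *Y.E.K.* is read letter by letter; the first letter, Y, is pronounced /waɪ/, which begins with a consonant sound.
So the article is *a*: She worked for years as a Y.E.K. coordinator.

a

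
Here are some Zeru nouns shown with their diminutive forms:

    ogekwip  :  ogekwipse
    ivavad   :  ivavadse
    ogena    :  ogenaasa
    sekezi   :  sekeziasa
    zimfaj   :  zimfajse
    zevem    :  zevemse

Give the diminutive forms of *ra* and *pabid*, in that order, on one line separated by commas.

The alternation tracks the final sound of the stem — -se when the stem ends in a consonant (*ogekwip*, *ivavad*, *zimfaj*, *zevem*); -asa when the stem ends in a vowel (*ogena*, *sekezi*).
*ra* — final sound /a/ (a vowel) → -asa → *raasa*.
Since the final sound of *pabid* is /d/ (a consonant), it takes -se, giving *pabidse*.

raasa, pabidse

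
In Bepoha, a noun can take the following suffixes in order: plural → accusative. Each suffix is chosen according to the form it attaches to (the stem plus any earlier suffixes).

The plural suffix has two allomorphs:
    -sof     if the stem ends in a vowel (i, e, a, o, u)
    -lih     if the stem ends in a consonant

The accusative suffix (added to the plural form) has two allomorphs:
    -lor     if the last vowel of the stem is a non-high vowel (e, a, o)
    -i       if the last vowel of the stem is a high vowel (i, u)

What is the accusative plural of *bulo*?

bulosoflor

*bulo* — final sound /o/ (a vowel) → -sof → *bulosof*.
Since the last vowel of the plural form *bulosof* is /o/ (a non-high vowel), it takes -lor, giving *bulosoflor*.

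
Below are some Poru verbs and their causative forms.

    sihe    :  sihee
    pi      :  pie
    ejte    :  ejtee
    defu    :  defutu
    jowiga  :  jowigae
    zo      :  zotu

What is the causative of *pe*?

pee

The suffix is conditioned by the last vowel: -tu when the last vowel of the stem is a rounded vowel (*defu*, *zo*); -e when the last vowel of the stem is an unrounded vowel (*sihe*, *pi*, *ejte*, *jowiga*).
The last vowel of *pe* is /e/, which is an unrounded vowel, so the suffix is -e, giving *pee*.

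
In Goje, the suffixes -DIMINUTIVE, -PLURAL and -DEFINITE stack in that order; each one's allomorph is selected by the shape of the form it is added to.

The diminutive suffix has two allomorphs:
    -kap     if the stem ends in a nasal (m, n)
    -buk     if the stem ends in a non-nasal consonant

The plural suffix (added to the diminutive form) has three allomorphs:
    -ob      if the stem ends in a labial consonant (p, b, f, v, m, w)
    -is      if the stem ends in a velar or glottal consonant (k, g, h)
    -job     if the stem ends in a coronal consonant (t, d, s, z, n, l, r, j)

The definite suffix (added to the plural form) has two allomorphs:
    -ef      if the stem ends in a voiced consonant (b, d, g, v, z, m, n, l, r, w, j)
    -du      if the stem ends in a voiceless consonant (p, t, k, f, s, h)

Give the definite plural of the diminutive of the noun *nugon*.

nugonkapobef

Since the final consonant of *nugon* is /n/ (a nasal), it takes -kap, giving *nugonkap*.
The final consonant of the diminutive form *nugonkap* is /p/, which is labial, so the plural suffix is -ob, giving *nugonkapob*.
The plural form *nugonkapob*: final consonant = /b/, voiced → -ef → *nugonkapobef*.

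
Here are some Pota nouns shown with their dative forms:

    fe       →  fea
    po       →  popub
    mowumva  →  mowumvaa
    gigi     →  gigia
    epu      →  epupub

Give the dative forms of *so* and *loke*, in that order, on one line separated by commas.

sopub, lokea

The suffix is conditioned by the last vowel: -pub when the last vowel of the stem is a rounded vowel (*po*, *epu*); -a when the last vowel of the stem is an unrounded vowel (*fe*, *mowumva*, *gigi*).
The last vowel of *so* is /o/, which is a rounded vowel, so the suffix is -pub, giving *sopub*.
Since the last vowel of *loke* is /e/ (an unrounded vowel), it takes -a, giving *lokea*.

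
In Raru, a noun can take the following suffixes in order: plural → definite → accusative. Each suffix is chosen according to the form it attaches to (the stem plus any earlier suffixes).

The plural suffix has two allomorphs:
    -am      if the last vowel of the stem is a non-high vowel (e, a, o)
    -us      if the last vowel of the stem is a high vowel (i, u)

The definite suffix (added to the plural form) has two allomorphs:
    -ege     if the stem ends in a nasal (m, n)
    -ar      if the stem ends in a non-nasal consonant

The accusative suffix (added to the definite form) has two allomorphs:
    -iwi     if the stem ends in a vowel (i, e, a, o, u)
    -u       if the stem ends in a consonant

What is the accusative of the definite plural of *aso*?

Since the last vowel of *aso* is /o/ (a non-high vowel), it takes -am, giving *asoam*.
The plural form *asoam* — final consonant /m/ (a nasal) → -ege → *asoamege*.
The definite form *asoamege* — final sound /e/ (a vowel) → -iwi → *asoamegeiwi*.

asoamegeiwi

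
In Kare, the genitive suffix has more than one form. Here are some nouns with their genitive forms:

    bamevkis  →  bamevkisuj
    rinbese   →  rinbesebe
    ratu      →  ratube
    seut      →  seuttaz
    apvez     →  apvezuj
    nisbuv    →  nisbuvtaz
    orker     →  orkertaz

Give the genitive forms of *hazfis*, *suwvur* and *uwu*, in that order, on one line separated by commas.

hazfisuj, suwvurtaz, uwube

The alternation tracks the final sound of the stem — -uj when the stem ends in a sibilant (*bamevkis*, *apvez*); -taz when the stem ends in a non-sibilant consonant (*seut*, *nisbuv*, *orker*); -be when the stem ends in a vowel (*rinbese*, *ratu*).
*hazfis*: final sound = /s/, a sibilant → -uj → *hazfisuj*.
The final sound of *suwvur* is /r/, which is a non-sibilant consonant, so the suffix is -taz, giving *suwvurtaz*.
Since the final sound of *uwu* is /u/ (a vowel), it takes -be, giving *uwube*.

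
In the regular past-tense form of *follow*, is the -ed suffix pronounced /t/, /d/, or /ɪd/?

The stem *follow* ends in a voiced sound other than /d/.
The -ed suffix is realized as /ɪd/ after /t, d/; as /t/ after other voiceless consonants; and as /d/ after other voiced sounds.
So -ed on *follow* is pronounced /d/.

/d/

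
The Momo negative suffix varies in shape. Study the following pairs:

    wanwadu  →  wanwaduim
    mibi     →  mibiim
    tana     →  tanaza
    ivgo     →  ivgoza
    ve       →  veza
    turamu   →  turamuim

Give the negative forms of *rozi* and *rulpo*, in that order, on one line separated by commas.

Looking at the last vowel of each stem: -im when the last vowel of the stem is a high vowel (*wanwadu*, *mibi*, *turamu*); -za when the last vowel of the stem is a non-high vowel (*tana*, *ivgo*, *ve*).
*rozi*: last vowel = /i/, a high vowel → -im → *roziim*.
*rulpo* — last vowel /o/ (a non-high vowel) → -za → *rulpoza*.

roziim, rulpoza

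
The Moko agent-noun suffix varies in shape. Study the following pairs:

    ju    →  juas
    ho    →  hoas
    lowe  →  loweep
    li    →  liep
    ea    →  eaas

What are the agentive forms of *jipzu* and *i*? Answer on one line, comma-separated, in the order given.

Looking at the last vowel of each stem: -ep when the last vowel of the stem is a front vowel (*lowe*, *li*); -as when the last vowel of the stem is a back vowel (*ju*, *ho*, *ea*).
*jipzu* — last vowel /u/ (a back vowel) → -as → *jipzuas*.
*i* — last vowel /i/ (a front vowel) → -ep → *iep*.

jipzuas, iep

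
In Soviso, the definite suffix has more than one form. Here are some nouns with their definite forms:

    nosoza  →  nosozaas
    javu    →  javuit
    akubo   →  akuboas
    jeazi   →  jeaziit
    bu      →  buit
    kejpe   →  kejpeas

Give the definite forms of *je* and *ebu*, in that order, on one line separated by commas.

jeas, ebuit

The pattern is height harmony: -it when the last vowel of the stem is a high vowel (*javu*, *jeazi*, *bu*); -as when the last vowel of the stem is a non-high vowel (*nosoza*, *akubo*, *kejpe*).
Since the last vowel of *je* is /e/ (a non-high vowel), it takes -as, giving *jeas*.
The last vowel of *ebu* is /u/, which is a high vowel, so the suffix is -it, giving *ebuit*.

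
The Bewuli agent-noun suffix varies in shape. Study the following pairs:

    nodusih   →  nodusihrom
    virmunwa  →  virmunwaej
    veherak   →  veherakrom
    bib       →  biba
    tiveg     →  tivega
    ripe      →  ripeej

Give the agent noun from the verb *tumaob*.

tumaoba

The alternation tracks the final sound of the stem — -rom when the stem ends in a voiceless consonant (*nodusih*, *veherak*); -a when the stem ends in a voiced consonant (*bib*, *tiveg*); -ej when the stem ends in a vowel (*virmunwa*, *ripe*).
Since the final sound of *tumaob* is /b/ (a voiced consonant), it takes -a, giving *tumaoba*.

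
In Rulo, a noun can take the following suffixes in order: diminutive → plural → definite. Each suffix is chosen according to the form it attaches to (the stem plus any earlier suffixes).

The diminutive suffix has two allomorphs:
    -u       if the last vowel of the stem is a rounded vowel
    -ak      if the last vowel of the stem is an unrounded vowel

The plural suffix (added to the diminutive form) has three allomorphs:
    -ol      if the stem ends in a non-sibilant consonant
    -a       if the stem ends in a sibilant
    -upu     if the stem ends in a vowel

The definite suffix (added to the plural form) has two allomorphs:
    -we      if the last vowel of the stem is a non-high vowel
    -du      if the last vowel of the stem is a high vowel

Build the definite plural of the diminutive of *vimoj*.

Since the last vowel of *vimoj* is /o/ (a rounded vowel), it takes -u, giving *vimoju*.
Since the final sound of the diminutive form *vimoju* is /u/ (a vowel), it takes -upu, giving *vimojuupu*.
The plural form *vimojuupu* — last vowel /u/ (a high vowel) → -du → *vimojuupudu*.

vimojuupudu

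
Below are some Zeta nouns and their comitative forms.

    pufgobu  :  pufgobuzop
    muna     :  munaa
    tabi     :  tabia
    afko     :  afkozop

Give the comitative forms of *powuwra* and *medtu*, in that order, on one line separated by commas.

powuwraa, medtuzop

Looking at the last vowel of each stem: -zop when the last vowel of the stem is a rounded vowel (*pufgobu*, *afko*); -a when the last vowel of the stem is an unrounded vowel (*muna*, *tabi*).
Since the last vowel of *powuwra* is /a/ (an unrounded vowel), it takes -a, giving *powuwraa*.
*medtu* — last vowel /u/ (a rounded vowel) → -zop → *medtuzop*.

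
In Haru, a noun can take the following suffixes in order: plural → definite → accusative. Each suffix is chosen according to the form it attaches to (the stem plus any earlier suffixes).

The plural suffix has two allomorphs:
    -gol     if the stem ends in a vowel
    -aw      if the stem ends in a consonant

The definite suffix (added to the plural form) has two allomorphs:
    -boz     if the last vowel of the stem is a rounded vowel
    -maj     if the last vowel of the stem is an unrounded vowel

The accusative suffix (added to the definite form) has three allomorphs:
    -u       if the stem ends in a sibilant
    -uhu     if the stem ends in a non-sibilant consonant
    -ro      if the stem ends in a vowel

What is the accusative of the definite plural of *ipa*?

ipagolbozu

*ipa*: final sound = /a/, a vowel → -gol → *ipagol*.
The last vowel of the plural form *ipagol* is /o/, which is a rounded vowel, so the definite suffix is -boz, giving *ipagolboz*.
Since the final sound of the definite form *ipagolboz* is /z/ (a sibilant), it takes -u, giving *ipagolbozu*.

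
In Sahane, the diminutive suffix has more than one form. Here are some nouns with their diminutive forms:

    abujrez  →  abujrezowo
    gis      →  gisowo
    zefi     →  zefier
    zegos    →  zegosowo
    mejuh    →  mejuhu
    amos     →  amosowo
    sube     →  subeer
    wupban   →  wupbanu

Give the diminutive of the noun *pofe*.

Looking at the final sound of each stem: -owo when the stem ends in a sibilant (*abujrez*, *gis*, *zegos*, *amos*); -u when the stem ends in a non-sibilant consonant (*mejuh*, *wupban*); -er when the stem ends in a vowel (*zefi*, *sube*).
Since the final sound of *pofe* is /e/ (a vowel), it takes -er, giving *pofeer*.

pofeer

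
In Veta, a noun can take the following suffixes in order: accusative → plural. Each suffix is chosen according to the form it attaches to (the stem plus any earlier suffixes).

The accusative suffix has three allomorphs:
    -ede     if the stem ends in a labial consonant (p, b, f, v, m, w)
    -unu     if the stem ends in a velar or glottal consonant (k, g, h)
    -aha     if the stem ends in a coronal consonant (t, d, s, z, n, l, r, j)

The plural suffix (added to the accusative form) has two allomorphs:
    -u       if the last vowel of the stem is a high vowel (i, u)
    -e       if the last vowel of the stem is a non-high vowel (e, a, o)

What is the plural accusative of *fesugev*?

fesugevedee

*fesugev*: final consonant = /v/, labial → -ede → *fesugevede*.
The accusative form *fesugevede*: last vowel = /e/, a non-high vowel → -e → *fesugevedee*.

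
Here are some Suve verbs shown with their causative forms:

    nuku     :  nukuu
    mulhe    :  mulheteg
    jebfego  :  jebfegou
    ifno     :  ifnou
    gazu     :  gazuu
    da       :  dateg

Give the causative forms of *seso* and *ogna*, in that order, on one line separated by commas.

The pattern is rounding harmony: -u when the last vowel of the stem is a rounded vowel (*nuku*, *jebfego*, *ifno*, *gazu*); -teg when the last vowel of the stem is an unrounded vowel (*mulhe*, *da*).
*seso* — last vowel /o/ (a rounded vowel) → -u → *sesou*.
*ogna*: last vowel = /a/, an unrounded vowel → -teg → *ognateg*.

sesou, ognateg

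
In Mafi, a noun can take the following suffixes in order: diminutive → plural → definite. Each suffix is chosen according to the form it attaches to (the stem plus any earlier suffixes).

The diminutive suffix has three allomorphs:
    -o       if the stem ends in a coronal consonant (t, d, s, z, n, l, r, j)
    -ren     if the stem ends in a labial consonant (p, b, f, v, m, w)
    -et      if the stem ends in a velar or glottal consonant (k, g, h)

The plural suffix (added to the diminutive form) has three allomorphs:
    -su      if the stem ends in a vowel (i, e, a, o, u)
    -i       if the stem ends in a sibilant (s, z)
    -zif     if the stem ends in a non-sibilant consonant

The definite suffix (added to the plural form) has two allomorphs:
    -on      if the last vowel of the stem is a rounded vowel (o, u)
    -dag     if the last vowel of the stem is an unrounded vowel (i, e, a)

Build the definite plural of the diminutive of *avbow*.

avbowrenzifdag

The final consonant of *avbow* is /w/, which is labial, so the diminutive suffix is -ren, giving *avbowren*.
The final sound of the diminutive form *avbowren* is /n/, which is a non-sibilant consonant, so the plural suffix is -zif, giving *avbowrenzif*.
The last vowel of the plural form *avbowrenzif* is /i/, which is an unrounded vowel, so the definite suffix is -dag, giving *avbowrenzifdag*.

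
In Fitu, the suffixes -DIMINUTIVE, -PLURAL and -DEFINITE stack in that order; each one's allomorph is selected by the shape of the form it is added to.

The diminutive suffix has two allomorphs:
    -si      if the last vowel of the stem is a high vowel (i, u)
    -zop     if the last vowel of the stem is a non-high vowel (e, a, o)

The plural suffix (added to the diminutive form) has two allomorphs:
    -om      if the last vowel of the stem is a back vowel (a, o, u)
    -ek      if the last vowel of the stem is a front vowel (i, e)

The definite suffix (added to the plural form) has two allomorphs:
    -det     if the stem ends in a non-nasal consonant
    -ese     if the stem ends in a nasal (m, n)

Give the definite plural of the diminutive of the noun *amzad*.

*amzad* — last vowel /a/ (a non-high vowel) → -zop → *amzadzop*.
The diminutive form *amzadzop* — last vowel /o/ (a back vowel) → -om → *amzadzopom*.
The final consonant of the plural form *amzadzopom* is /m/, which is a nasal, so the definite suffix is -ese, giving *amzadzopomese*.

amzadzopomese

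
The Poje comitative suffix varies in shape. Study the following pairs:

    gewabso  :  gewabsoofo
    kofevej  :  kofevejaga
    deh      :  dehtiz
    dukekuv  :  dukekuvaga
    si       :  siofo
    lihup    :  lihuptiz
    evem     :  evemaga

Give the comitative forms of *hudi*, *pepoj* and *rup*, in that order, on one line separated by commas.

hudiofo, pepojaga, ruptiz

The suffix is conditioned by the final sound: -tiz when the stem ends in a voiceless consonant (*deh*, *lihup*); -aga when the stem ends in a voiced consonant (*kofevej*, *dukekuv*, *evem*); -ofo when the stem ends in a vowel (*gewabso*, *si*).
*hudi*: final sound = /i/, a vowel → -ofo → *hudiofo*.
*pepoj*: final sound = /j/, a voiced consonant → -aga → *pepojaga*.
The final sound of *rup* is /p/, which is a voiceless consonant, so the suffix is -tiz, giving *ruptiz*.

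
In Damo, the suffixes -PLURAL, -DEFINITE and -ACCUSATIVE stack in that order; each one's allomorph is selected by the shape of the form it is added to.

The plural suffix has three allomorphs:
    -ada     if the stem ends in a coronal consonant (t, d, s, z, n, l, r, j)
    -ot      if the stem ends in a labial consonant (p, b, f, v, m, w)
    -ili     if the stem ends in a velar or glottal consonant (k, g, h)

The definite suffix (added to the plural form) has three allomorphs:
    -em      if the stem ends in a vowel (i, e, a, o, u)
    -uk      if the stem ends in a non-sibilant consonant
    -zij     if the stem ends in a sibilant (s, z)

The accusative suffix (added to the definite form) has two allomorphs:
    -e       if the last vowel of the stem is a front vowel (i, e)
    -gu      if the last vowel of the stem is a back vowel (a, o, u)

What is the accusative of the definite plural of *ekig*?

ekigilieme

*ekig* — final consonant /g/ (velar/glottal) → -ili → *ekigili*.
The plural form *ekigili*: final sound = /i/, a vowel → -em → *ekigiliem*.
The definite form *ekigiliem*: last vowel = /e/, a front vowel → -e → *ekigilieme*.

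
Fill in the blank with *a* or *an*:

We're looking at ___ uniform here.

a

The indefinite article is chosen by the initial *sound* of the following word, not its spelling.
*uniform* begins with the sound /juː/ (u pronounced /juː/) — a consonant sound.
So the article is *a*: We're looking at a uniform here.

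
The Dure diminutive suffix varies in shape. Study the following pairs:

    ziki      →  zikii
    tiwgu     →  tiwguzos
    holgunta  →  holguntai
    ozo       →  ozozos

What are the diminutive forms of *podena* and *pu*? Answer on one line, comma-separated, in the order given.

Looking at the last vowel of each stem: -zos when the last vowel of the stem is a rounded vowel (*tiwgu*, *ozo*); -i when the last vowel of the stem is an unrounded vowel (*ziki*, *holgunta*).
*podena* — last vowel /a/ (an unrounded vowel) → -i → *podenai*.
*pu* — last vowel /u/ (a rounded vowel) → -zos → *puzos*.

podenai, puzos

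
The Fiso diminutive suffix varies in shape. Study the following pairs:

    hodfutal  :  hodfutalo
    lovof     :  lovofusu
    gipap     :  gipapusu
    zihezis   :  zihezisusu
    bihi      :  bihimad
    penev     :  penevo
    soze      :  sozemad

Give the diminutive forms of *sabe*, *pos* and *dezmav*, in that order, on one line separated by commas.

sabemad, posusu, dezmavo

The suffix is conditioned by the final sound: -usu when the stem ends in a voiceless consonant (*lovof*, *gipap*, *zihezis*); -o when the stem ends in a voiced consonant (*hodfutal*, *penev*); -mad when the stem ends in a vowel (*bihi*, *soze*).
Since the final sound of *sabe* is /e/ (a vowel), it takes -mad, giving *sabemad*.
*pos* — final sound /s/ (a voiceless consonant) → -usu → *posusu*.
*dezmav*: final sound = /v/, a voiced consonant → -o → *dezmavo*.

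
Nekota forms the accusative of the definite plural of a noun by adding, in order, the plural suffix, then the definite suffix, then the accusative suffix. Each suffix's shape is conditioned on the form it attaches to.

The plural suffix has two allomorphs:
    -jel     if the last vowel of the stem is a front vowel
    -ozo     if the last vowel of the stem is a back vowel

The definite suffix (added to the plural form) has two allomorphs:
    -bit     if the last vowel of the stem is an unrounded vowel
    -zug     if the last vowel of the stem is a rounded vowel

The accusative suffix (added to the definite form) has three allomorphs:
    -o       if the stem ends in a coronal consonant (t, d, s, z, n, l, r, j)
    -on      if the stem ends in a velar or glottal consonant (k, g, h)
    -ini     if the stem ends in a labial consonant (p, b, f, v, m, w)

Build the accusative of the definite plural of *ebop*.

*ebop*: last vowel = /o/, a back vowel → -ozo → *ebopozo*.
The plural form *ebopozo* — last vowel /o/ (a rounded vowel) → -zug → *ebopozozug*.
The final consonant of the definite form *ebopozozug* is /g/, which is velar/glottal, so the accusative suffix is -on, giving *ebopozozugon*.

ebopozozugon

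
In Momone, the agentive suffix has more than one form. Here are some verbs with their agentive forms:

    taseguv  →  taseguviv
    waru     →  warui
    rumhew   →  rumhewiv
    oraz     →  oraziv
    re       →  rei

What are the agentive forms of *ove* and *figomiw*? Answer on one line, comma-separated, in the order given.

The alternation tracks the final sound of the stem — -iv when the stem ends in a consonant (*taseguv*, *rumhew*, *oraz*); -i when the stem ends in a vowel (*waru*, *re*).
The final sound of *ove* is /e/, which is a vowel, so the suffix is -i, giving *ovei*.
*figomiw* — final sound /w/ (a consonant) → -iv → *figomiwiv*.

ovei, figomiwiv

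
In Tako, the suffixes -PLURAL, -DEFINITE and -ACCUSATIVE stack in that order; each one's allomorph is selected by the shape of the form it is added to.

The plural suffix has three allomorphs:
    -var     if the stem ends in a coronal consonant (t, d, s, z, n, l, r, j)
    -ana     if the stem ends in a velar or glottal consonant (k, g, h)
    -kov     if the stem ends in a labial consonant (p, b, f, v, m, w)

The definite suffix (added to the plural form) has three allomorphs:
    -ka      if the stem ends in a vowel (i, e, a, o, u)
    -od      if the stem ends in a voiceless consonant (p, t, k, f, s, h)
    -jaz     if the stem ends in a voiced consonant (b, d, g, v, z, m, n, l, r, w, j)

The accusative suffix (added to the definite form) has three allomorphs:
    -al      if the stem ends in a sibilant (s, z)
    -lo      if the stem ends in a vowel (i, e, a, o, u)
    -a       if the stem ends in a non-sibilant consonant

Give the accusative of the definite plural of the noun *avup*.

The final consonant of *avup* is /p/, which is labial, so the plural suffix is -kov, giving *avupkov*.
The plural form *avupkov*: final sound = /v/, a voiced consonant → -jaz → *avupkovjaz*.
The definite form *avupkovjaz* — final sound /z/ (a sibilant) → -al → *avupkovjazal*.

avupkovjazal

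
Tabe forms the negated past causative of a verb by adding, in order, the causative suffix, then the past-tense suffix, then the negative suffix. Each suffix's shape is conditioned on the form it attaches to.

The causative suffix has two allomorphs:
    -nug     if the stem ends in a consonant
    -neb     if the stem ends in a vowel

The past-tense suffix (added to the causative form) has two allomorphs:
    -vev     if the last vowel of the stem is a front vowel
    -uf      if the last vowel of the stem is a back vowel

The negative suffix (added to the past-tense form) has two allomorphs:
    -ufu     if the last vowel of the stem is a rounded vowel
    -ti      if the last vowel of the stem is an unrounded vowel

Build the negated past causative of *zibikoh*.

Since the final sound of *zibikoh* is /h/ (a consonant), it takes -nug, giving *zibikohnug*.
The causative form *zibikohnug* — last vowel /u/ (a back vowel) → -uf → *zibikohnuguf*.
The past-tense form *zibikohnuguf* — last vowel /u/ (a rounded vowel) → -ufu → *zibikohnugufufu*.

zibikohnugufufu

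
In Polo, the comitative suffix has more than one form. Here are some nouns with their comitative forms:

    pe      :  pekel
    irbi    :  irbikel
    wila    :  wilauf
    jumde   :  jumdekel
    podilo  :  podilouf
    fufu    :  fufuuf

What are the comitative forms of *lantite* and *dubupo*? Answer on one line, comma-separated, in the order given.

The alternation tracks the last vowel of the stem — -kel when the last vowel of the stem is a front vowel (*pe*, *irbi*, *jumde*); -uf when the last vowel of the stem is a back vowel (*wila*, *podilo*, *fufu*).
The last vowel of *lantite* is /e/, which is a front vowel, so the suffix is -kel, giving *lantitekel*.
*dubupo* — last vowel /o/ (a back vowel) → -uf → *dubupouf*.

lantitekel, dubupouf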